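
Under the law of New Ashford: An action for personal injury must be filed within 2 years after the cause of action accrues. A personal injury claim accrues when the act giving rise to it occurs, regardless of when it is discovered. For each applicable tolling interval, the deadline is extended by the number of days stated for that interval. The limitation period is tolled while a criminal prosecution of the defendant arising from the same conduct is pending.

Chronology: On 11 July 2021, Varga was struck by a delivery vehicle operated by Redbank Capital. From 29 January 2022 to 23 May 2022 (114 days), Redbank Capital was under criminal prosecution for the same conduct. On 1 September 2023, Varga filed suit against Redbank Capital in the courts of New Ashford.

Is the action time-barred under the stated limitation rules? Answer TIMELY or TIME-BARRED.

TIMELY

The cause of action accrued on 11 July 2021, the date of the act.
The untolled deadline — 2 years after 11 July 2021 — is 11 July 2023.
The pending criminal prosecution from 29 January 2022 to 23 May 2022 tolled the period for 114 days, extending the deadline to 2 November 2023.
Varga filed on 1 September 2023, before the 2 November 2023 deadline, so the action is timely.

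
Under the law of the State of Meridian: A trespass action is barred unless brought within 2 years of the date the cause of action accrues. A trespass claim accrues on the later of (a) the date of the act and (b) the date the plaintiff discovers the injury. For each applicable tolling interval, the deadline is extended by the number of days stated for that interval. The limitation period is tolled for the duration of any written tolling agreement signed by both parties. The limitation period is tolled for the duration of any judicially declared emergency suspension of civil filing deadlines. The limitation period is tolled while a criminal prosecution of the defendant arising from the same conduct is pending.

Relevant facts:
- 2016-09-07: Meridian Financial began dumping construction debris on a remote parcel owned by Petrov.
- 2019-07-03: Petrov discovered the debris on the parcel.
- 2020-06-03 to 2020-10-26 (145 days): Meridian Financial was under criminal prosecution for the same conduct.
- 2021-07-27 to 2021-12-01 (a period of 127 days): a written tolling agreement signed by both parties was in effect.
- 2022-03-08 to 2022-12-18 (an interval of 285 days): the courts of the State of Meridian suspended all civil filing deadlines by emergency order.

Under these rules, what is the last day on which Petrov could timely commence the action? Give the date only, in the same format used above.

Because discovery on 2019-07-03 post-dates the 2016-09-07 act, accrual under the later-of rule falls on 2019-07-03.
Adding the 2 years base period to 2019-07-03 gives a deadline of 2021-07-03, before any tolling.
The period was tolled for 145 days by the pending criminal prosecution (2020-06-03 to 2020-10-26), pushing the deadline to 2021-11-25.
The period was tolled for 127 days by the written tolling agreement (2021-07-27 to 2021-12-01), pushing the deadline to 2022-04-01.
The emergency suspension of filing deadlines from 2022-03-08 to 2022-12-18 tolled the period for 285 days, extending the deadline to 2023-01-11.

2023-01-11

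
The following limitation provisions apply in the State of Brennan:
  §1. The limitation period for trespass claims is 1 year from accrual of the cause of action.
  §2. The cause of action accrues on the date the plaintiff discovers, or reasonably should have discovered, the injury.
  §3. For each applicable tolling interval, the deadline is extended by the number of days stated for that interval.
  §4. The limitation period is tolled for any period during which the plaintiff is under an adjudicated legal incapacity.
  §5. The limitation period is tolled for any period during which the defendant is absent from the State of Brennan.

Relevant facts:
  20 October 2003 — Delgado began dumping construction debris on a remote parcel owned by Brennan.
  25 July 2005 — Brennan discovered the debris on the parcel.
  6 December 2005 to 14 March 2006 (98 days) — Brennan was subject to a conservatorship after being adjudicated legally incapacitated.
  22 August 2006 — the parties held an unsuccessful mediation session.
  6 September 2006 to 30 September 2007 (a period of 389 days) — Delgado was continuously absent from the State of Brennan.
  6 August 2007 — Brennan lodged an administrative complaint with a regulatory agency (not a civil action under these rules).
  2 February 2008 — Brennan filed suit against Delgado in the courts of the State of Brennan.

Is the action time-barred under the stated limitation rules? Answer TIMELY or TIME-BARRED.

Under the discovery rule, the claim accrued on 25 July 2005, when Brennan discovered the injury — not on the 20 October 2003 date of the underlying act.
Adding the 1 year base period to 25 July 2005 gives a deadline of 25 July 2006, before any tolling.
The period was tolled for 98 days by the plaintiff's legal incapacity (6 December 2005 to 14 March 2006), pushing the deadline to 31 October 2006.
The defendant's absence from the jurisdiction from 6 September 2006 to 30 September 2007 tolled the period for 389 days, extending the deadline to 24 November 2007.
Nothing else in the chronology tolls or restarts the period.
Filing on 2 February 2008 missed the 24 November 2007 deadline — the action is time-barred.

TIME-BARRED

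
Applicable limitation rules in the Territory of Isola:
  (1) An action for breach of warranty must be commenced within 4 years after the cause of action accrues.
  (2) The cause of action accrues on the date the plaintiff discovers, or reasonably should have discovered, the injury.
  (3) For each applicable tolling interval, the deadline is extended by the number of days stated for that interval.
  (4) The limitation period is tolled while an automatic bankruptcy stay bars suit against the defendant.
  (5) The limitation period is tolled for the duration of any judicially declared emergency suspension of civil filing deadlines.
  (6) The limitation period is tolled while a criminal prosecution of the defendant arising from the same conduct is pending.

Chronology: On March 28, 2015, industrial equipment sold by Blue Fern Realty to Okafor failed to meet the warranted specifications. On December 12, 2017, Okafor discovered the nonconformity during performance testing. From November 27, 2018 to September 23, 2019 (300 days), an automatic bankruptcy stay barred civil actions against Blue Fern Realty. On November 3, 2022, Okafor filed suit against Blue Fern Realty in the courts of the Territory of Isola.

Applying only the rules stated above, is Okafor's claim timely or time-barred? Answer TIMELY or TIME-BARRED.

Accrual is tied to discovery, so the period began on December 12, 2017 rather than on March 28, 2015 when the act occurred.
4 years from December 12, 2017 is December 12, 2021.
Because the automatic bankruptcy stay ran from November 27, 2018 to September 23, 2019, the deadline is extended by 300 days to October 8, 2022.
The November 3, 2022 filing falls after the October 8, 2022 deadline; the claim is time-barred.

TIME-BARRED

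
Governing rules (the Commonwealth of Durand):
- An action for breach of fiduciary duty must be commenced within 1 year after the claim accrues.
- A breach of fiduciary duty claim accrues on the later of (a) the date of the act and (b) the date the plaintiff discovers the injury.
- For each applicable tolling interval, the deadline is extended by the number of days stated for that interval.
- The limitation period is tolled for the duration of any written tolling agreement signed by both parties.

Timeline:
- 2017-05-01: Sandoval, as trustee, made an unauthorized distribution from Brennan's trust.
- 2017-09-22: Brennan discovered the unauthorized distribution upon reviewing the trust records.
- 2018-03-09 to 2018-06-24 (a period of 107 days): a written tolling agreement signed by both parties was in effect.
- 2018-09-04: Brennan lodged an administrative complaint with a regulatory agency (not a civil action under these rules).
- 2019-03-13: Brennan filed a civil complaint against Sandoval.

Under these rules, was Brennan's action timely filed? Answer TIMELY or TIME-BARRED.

TIME-BARRED

The claim accrued on 2017-09-22 — the later of the 2017-05-01 act and the 2017-09-22 discovery.
Adding the 1 year base period to 2017-09-22 gives a deadline of 2018-09-22, before any tolling.
The period was tolled for 107 days by the written tolling agreement (2018-03-09 to 2018-06-24), pushing the deadline to 2019-01-07.
Nothing else in the chronology tolls or restarts the period.
Filing on 2019-03-13 missed the 2019-01-07 deadline — the action is time-barred.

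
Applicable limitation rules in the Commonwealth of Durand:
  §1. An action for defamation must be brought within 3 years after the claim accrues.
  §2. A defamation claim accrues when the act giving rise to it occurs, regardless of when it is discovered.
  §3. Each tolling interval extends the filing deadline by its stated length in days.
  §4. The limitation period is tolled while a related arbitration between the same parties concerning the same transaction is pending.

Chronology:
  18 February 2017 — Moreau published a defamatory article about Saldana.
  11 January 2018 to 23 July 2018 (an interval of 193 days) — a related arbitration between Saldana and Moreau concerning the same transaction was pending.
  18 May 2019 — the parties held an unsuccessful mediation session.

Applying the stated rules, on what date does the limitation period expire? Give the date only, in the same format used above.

29 August 2020

The claim accrued on 18 February 2017, the date of the act.
The untolled deadline — 3 years after 18 February 2017 — is 18 February 2020.
The period was tolled for 193 days by the pending related arbitration (11 January 2018 to 23 July 2018), pushing the deadline to 29 August 2020.
None of the other events listed affects the running of the period under the stated rules.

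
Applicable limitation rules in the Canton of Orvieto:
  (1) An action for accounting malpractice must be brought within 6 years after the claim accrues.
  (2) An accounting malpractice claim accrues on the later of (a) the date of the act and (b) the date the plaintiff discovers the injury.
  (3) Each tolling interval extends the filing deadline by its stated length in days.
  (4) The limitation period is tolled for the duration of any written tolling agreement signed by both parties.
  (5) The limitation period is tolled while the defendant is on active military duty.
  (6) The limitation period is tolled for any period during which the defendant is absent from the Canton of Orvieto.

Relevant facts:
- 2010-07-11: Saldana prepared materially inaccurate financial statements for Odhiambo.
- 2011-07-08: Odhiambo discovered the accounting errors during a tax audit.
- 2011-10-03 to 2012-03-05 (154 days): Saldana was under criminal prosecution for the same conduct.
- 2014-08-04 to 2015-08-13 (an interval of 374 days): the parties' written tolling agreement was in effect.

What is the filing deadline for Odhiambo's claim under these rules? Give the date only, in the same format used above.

2018-07-17

The claim accrued on 2011-07-08 — the later of the 2010-07-11 act and the 2011-07-08 discovery.
The untolled deadline — 6 years after 2011-07-08 — is 2017-07-08.
The period was tolled for 374 days by the written tolling agreement (2014-08-04 to 2015-08-13), pushing the deadline to 2018-07-17.
The pending criminal prosecution from 2011-10-03 to 2012-03-05 does not toll the period, because no stated rule makes a criminal prosecution a tolling event.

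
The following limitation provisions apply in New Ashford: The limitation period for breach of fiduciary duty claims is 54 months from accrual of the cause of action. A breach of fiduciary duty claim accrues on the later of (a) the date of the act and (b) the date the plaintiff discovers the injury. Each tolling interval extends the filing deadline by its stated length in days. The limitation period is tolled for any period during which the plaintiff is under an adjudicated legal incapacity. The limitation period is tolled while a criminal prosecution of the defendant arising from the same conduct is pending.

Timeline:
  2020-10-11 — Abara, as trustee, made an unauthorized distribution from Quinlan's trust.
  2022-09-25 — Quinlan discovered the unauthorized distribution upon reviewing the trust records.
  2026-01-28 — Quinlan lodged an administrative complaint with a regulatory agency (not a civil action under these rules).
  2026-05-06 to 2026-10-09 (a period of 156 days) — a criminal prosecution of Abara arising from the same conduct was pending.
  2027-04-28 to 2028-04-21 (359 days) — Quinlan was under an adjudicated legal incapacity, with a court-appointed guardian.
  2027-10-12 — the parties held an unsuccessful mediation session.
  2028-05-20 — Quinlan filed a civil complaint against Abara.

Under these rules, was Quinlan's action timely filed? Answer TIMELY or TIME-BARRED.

TIMELY

The claim accrued on 2022-09-25 — the later of the 2020-10-11 act and the 2022-09-25 discovery.
54 months from 2022-09-25 is 2027-03-25.
Because the pending criminal prosecution ran from 2026-05-06 to 2026-10-09, the deadline is extended by 156 days to 2027-08-28.
The period was tolled for 359 days by the plaintiff's legal incapacity (2027-04-28 to 2028-04-21), pushing the deadline to 2028-08-21.
The other events in the timeline have no effect on the limitation period under the stated rules.
The 2028-05-20 filing precedes the 2028-08-21 deadline; the claim is timely.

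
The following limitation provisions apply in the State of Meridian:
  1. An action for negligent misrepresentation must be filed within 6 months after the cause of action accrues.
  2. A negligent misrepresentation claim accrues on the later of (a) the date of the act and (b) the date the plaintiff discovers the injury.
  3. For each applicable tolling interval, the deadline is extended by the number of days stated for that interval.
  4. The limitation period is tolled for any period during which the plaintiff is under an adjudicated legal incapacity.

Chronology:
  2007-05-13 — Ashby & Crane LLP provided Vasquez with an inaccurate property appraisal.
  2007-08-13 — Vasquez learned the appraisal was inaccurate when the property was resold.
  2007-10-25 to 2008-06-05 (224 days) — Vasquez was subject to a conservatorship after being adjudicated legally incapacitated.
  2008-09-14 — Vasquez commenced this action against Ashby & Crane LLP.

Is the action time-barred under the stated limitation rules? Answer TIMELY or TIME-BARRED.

TIMELY

The claim accrued on 2007-08-13 — the later of the 2007-05-13 act and the 2007-08-13 discovery.
Adding the 6 months base period to 2007-08-13 gives a deadline of 2008-02-13, before any tolling.
The plaintiff's legal incapacity from 2007-10-25 to 2008-06-05 tolled the period for 224 days, extending the deadline to 2008-09-24.
The 2008-09-14 filing precedes the 2008-09-24 deadline; the claim is timely.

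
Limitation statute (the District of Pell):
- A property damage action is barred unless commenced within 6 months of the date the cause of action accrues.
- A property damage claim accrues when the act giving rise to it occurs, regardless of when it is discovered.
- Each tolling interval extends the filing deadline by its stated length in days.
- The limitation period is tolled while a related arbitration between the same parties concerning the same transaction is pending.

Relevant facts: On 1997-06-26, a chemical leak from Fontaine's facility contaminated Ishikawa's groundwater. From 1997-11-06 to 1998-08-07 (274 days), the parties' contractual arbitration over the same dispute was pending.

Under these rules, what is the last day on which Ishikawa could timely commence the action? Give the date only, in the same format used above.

1998-09-26

The limitation period began to run on 1997-06-26.
The untolled deadline — 6 months after 1997-06-26 — is 1997-12-26.
The pending related arbitration from 1997-11-06 to 1998-08-07 tolled the period for 274 days, extending the deadline to 1998-09-26.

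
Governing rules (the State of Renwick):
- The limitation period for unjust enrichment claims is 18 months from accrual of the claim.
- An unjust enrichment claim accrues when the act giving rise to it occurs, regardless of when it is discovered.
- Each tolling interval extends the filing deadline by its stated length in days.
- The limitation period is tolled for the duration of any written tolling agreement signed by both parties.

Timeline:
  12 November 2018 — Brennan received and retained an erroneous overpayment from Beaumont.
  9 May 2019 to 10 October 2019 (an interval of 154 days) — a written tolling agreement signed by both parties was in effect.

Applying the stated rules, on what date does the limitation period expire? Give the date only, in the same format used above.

The limitation period began to run on 12 November 2018.
Adding the 18 months base period to 12 November 2018 gives a deadline of 12 May 2020, before any tolling.
The period was tolled for 154 days by the written tolling agreement (9 May 2019 to 10 October 2019), pushing the deadline to 13 October 2020.

13 October 2020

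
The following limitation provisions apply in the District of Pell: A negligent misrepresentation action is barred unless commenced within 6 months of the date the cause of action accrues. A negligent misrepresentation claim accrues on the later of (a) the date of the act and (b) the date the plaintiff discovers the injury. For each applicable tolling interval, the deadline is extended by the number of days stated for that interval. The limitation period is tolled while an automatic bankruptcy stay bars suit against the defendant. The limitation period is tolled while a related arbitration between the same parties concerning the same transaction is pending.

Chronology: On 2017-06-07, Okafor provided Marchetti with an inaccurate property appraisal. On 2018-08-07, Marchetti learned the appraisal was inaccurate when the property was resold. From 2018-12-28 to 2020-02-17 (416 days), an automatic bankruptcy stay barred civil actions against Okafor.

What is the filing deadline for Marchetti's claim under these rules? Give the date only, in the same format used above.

2020-03-29

Because discovery on 2018-08-07 post-dates the 2017-06-07 act, accrual under the later-of rule falls on 2018-08-07.
Adding the 6 months base period to 2018-08-07 gives a deadline of 2019-02-07, before any tolling.
The automatic bankruptcy stay from 2018-12-28 to 2020-02-17 tolled the period for 416 days, extending the deadline to 2020-03-29.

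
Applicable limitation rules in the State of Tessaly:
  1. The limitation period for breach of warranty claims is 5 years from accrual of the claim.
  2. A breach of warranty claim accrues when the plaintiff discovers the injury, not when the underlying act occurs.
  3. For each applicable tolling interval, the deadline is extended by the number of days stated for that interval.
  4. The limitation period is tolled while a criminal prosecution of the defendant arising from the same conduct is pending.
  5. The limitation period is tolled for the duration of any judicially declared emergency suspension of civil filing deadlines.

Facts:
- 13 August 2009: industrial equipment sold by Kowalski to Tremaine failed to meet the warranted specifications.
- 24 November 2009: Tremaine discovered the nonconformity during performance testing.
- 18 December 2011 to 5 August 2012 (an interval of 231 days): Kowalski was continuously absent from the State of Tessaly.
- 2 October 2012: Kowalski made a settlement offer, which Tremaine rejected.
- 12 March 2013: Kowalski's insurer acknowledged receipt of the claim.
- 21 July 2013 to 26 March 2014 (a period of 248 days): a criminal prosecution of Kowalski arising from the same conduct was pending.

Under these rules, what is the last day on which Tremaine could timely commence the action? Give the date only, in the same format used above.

30 July 2015

Under the discovery rule, the claim accrued on 24 November 2009, when Tremaine discovered the injury — not on the 13 August 2009 date of the underlying act.
Adding the 5 years base period to 24 November 2009 gives a deadline of 24 November 2014, before any tolling.
The period was tolled for 248 days by the pending criminal prosecution (21 July 2013 to 26 March 2014), pushing the deadline to 30 July 2015.
Although the defendant's absence ran from 18 December 2011 to 5 August 2012, the stated rules do not make that a tolling event, so it is disregarded.
None of the other events listed affects the running of the period under the stated rules.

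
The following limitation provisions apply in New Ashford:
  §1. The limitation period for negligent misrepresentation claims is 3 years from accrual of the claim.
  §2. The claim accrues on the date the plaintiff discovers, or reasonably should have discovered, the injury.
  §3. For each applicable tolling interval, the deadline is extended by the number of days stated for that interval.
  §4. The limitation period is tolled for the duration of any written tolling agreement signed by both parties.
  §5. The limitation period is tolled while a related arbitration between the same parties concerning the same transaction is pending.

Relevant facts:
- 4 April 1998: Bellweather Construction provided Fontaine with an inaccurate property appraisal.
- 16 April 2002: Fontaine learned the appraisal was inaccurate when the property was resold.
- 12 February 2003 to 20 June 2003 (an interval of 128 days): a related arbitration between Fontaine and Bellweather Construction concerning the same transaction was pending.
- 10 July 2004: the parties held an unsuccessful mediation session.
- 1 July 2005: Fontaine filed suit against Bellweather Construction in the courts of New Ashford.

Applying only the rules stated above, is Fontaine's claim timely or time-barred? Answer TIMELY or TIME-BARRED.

The claim did not accrue until Fontaine discovered the injury on 16 April 2002; the 4 April 1998 act date does not start the clock under the stated rule.
Adding the 3 years base period to 16 April 2002 gives a deadline of 16 April 2005, before any tolling.
The period was tolled for 128 days by the pending related arbitration (12 February 2003 to 20 June 2003), pushing the deadline to 22 August 2005.
The other events in the timeline have no effect on the limitation period under the stated rules.
The 1 July 2005 filing precedes the 22 August 2005 deadline; the claim is timely.

TIMELY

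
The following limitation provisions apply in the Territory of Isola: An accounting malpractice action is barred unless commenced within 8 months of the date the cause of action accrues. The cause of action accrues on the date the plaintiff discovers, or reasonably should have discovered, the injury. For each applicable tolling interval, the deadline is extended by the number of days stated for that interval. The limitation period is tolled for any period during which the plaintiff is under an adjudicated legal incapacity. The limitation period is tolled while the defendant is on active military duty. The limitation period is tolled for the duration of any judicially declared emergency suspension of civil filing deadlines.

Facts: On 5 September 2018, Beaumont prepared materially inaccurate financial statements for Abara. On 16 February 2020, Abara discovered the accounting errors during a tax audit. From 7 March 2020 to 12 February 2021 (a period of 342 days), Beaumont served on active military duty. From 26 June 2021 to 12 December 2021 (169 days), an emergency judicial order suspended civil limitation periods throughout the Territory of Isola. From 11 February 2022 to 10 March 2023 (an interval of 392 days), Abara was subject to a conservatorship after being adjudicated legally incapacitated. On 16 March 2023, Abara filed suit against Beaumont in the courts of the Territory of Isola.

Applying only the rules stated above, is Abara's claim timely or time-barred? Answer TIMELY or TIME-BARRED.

The claim did not accrue until Abara discovered the injury on 16 February 2020; the 5 September 2018 act date does not start the clock under the stated rule.
8 months from 16 February 2020 is 16 October 2020.
The period was tolled for 342 days by the defendant's active military service (7 March 2020 to 12 February 2021), pushing the deadline to 23 September 2021.
Because the emergency suspension of filing deadlines ran from 26 June 2021 to 12 December 2021, the deadline is extended by 169 days to 11 March 2022.
The period was tolled for 392 days by the plaintiff's legal incapacity (11 February 2022 to 10 March 2023), pushing the deadline to 7 April 2023.
Filing on 16 March 2023 beat the 7 April 2023 deadline — the action is timely.

TIMELY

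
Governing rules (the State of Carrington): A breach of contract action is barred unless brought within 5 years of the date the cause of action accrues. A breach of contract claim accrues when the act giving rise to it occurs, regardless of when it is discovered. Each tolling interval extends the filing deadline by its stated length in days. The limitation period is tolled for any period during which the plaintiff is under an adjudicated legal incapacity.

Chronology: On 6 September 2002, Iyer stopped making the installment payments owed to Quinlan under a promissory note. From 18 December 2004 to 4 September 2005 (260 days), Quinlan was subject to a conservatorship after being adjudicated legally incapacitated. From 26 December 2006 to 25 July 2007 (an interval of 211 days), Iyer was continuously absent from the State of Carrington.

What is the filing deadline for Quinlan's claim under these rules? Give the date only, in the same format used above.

23 May 2008

The claim accrued on 6 September 2002, when the wrongful act occurred.
Adding the 5 years base period to 6 September 2002 gives a deadline of 6 September 2007, before any tolling.
The plaintiff's legal incapacity from 18 December 2004 to 4 September 2005 tolled the period for 260 days, extending the deadline to 23 May 2008.
No stated provision tolls the period for the defendant's absence, so the interval from 26 December 2006 to 25 July 2007 has no effect on the deadline.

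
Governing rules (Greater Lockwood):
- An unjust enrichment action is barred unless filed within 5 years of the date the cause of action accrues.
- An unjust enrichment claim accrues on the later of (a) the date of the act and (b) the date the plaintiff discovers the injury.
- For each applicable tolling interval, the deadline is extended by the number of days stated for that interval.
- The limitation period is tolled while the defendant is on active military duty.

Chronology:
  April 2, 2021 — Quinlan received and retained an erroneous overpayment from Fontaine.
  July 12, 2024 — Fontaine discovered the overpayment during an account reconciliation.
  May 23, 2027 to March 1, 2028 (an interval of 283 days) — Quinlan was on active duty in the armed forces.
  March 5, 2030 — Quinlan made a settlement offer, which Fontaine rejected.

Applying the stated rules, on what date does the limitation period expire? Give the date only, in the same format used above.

April 21, 2030

Taking the later of the act (April 2, 2021) and discovery (July 12, 2024), the claim accrued on July 12, 2024.
Adding the 5 years base period to July 12, 2024 gives a deadline of July 12, 2029, before any tolling.
The defendant's active military service from May 23, 2027 to March 1, 2028 tolled the period for 283 days, extending the deadline to April 21, 2030.
Nothing else in the chronology tolls or restarts the period.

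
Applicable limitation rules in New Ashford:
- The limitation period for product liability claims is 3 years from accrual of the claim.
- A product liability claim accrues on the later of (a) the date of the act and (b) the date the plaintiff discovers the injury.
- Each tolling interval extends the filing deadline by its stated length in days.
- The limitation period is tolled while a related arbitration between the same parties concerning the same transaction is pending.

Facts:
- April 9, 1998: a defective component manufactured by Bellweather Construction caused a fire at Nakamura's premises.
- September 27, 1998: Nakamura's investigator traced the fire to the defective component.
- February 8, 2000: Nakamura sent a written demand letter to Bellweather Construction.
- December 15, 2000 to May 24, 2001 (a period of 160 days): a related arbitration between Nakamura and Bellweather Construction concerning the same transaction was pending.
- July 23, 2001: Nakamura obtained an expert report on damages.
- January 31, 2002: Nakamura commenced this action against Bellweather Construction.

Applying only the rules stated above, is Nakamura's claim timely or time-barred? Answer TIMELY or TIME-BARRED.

TIMELY

The claim accrued on September 27, 1998 — the later of the April 9, 1998 act and the September 27, 1998 discovery.
Adding the 3 years base period to September 27, 1998 gives a deadline of September 27, 2001, before any tolling.
Because the pending related arbitration ran from December 15, 2000 to May 24, 2001, the deadline is extended by 160 days to March 6, 2002.
Nothing else in the chronology tolls or restarts the period.
The January 31, 2002 filing precedes the March 6, 2002 deadline; the claim is timely.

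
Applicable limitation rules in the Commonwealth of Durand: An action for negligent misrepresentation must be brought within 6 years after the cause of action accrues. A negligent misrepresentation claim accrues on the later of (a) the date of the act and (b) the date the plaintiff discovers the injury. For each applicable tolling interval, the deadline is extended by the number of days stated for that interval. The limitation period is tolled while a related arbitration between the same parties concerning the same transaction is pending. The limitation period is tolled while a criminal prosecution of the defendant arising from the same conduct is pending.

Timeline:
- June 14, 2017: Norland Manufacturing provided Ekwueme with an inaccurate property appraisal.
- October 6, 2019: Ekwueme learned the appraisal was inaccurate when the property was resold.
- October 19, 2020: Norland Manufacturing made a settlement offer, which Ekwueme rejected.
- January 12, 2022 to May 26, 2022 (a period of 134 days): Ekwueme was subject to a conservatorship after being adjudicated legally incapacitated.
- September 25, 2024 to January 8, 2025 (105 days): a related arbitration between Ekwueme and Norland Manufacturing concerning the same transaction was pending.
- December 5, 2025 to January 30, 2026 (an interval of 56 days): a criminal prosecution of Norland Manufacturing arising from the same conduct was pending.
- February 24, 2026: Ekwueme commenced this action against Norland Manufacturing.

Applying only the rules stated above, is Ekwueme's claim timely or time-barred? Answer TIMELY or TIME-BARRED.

TIMELY

Because discovery on October 6, 2019 post-dates the June 14, 2017 act, accrual under the later-of rule falls on October 6, 2019.
Adding the 6 years base period to October 6, 2019 gives a deadline of October 6, 2025, before any tolling.
The pending related arbitration from September 25, 2024 to January 8, 2025 tolled the period for 105 days, extending the deadline to January 19, 2026.
The period was tolled for 56 days by the pending criminal prosecution (December 5, 2025 to January 30, 2026), pushing the deadline to March 16, 2026.
No stated provision tolls the period for the plaintiff's incapacity, so the interval from January 12, 2022 to May 26, 2022 has no effect on the deadline.
None of the other events listed affects the running of the period under the stated rules.
Ekwueme filed on February 24, 2026, before the March 16, 2026 deadline, so the action is timely.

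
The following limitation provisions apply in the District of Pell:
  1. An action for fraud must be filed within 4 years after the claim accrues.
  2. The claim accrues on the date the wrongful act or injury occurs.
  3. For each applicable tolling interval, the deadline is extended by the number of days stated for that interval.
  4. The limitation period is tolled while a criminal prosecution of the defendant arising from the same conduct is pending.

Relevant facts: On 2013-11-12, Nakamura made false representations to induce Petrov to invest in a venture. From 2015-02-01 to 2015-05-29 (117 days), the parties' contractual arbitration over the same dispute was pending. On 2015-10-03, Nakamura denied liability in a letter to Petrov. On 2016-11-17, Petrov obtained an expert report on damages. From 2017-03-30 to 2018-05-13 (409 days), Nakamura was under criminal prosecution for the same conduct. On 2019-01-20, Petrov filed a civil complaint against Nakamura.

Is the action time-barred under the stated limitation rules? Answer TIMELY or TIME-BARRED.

The claim accrued on 2013-11-12, when the wrongful act occurred.
The untolled deadline — 4 years after 2013-11-12 — is 2017-11-12.
The pending criminal prosecution from 2017-03-30 to 2018-05-13 tolled the period for 409 days, extending the deadline to 2018-12-26.
Although a pending arbitration ran from 2015-02-01 to 2015-05-29, the stated rules do not make that a tolling event, so it is disregarded.
None of the other events listed affects the running of the period under the stated rules.
Filing on 2019-01-20 missed the 2018-12-26 deadline — the action is time-barred.

TIME-BARRED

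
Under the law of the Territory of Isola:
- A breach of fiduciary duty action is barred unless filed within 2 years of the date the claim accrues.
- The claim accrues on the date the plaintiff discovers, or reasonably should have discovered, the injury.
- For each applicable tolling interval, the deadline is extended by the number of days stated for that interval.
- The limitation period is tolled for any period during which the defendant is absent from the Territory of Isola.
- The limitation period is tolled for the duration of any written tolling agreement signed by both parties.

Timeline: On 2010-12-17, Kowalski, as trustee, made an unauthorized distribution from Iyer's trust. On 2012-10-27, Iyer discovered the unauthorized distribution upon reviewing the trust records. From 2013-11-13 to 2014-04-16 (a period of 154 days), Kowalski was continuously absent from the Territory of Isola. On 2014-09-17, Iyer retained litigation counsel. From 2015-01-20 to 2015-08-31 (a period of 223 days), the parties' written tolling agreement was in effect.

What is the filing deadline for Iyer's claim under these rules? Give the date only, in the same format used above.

2015-11-08

The claim did not accrue until Iyer discovered the injury on 2012-10-27; the 2010-12-17 act date does not start the clock under the stated rule.
The untolled deadline — 2 years after 2012-10-27 — is 2014-10-27.
Because the defendant's absence from the jurisdiction ran from 2013-11-13 to 2014-04-16, the deadline is extended by 154 days to 2015-03-30.
The period was tolled for 223 days by the written tolling agreement (2015-01-20 to 2015-08-31), pushing the deadline to 2015-11-08.
Nothing else in the chronology tolls or restarts the period.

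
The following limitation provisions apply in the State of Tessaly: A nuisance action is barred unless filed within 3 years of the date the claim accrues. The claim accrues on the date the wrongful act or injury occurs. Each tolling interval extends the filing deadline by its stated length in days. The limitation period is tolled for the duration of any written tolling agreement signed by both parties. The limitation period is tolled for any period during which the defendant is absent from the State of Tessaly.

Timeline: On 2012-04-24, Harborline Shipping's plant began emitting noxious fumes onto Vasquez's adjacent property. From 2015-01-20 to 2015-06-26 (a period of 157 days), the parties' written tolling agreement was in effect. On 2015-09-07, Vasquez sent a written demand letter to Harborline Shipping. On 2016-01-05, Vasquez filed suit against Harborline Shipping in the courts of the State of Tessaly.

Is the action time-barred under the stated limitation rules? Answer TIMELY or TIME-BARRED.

The claim accrued on 2012-04-24, when the wrongful act occurred.
3 years from 2012-04-24 is 2015-04-24.
The period was tolled for 157 days by the written tolling agreement (2015-01-20 to 2015-06-26), pushing the deadline to 2015-09-28.
None of the other events listed affects the running of the period under the stated rules.
The 2016-01-05 filing falls after the 2015-09-28 deadline; the claim is time-barred.

TIME-BARRED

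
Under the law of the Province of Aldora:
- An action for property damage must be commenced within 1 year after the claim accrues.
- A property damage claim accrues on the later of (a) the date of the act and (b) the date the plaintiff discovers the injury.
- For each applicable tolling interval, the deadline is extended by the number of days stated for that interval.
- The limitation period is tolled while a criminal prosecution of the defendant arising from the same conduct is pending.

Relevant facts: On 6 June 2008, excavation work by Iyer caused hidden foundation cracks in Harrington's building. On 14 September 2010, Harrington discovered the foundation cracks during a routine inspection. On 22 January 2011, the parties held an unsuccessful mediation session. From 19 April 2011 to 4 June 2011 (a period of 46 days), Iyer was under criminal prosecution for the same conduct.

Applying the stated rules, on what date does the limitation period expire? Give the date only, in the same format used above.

30 October 2011

Because discovery on 14 September 2010 post-dates the 6 June 2008 act, accrual under the later-of rule falls on 14 September 2010.
The untolled deadline — 1 year after 14 September 2010 — is 14 September 2011.
Because the pending criminal prosecution ran from 19 April 2011 to 4 June 2011, the deadline is extended by 46 days to 30 October 2011.
Nothing else in the chronology tolls or restarts the period.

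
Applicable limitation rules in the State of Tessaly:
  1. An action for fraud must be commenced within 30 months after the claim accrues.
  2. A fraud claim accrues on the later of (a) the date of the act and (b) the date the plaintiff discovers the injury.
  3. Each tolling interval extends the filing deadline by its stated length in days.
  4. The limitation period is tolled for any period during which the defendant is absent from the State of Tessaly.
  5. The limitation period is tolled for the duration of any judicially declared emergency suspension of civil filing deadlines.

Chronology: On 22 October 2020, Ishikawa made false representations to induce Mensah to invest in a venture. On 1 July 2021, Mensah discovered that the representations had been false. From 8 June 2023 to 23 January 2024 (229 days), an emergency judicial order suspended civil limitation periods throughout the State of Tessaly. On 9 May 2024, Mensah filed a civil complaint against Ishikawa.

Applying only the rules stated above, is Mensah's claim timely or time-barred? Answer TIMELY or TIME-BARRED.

TIMELY

Because discovery on 1 July 2021 post-dates the 22 October 2020 act, accrual under the later-of rule falls on 1 July 2021.
30 months from 1 July 2021 is 1 January 2024.
The period was tolled for 229 days by the emergency suspension of filing deadlines (8 June 2023 to 23 January 2024), pushing the deadline to 17 August 2024.
Filing on 9 May 2024 beat the 17 August 2024 deadline — the action is timely.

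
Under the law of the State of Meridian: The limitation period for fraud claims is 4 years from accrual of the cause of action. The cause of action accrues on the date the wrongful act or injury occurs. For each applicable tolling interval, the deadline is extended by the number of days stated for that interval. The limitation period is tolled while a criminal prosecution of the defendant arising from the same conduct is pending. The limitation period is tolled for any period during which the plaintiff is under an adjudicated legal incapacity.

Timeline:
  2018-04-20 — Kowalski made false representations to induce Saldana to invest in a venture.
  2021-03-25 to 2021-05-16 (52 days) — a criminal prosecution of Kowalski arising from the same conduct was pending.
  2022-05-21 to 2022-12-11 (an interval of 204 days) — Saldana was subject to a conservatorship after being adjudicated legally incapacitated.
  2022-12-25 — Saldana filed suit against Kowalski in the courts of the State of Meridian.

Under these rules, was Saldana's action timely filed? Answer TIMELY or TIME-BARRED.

The limitation period began to run on 2018-04-20.
4 years from 2018-04-20 is 2022-04-20.
Because the pending criminal prosecution ran from 2021-03-25 to 2021-05-16, the deadline is extended by 52 days to 2022-06-11.
The period was tolled for 204 days by the plaintiff's legal incapacity (2022-05-21 to 2022-12-11), pushing the deadline to 2023-01-01.
Filing on 2022-12-25 beat the 2023-01-01 deadline — the action is timely.

TIMELY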